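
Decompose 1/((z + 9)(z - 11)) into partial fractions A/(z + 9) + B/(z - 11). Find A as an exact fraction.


Step 1: Multiply both sides by (z + 9) and set z = -9
Step 2: A = 1 / (-9 - 11)
Step 3: A = 1 / (-20)
Step 4: A = -1/20

-1/20


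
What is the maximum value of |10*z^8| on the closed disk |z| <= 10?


Step 1: On |z| = 10, |f(z)| = 10 * |z|^8 = 10 * 10^8
Step 2: By maximum modulus principle, maximum is on boundary.
Step 3: Maximum = 10 * 100000000 = 1000000000

1000000000


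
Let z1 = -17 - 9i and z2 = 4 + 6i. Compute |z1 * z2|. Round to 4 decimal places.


Step 1: |z1| = sqrt((-17)^2 + (-9)^2) = sqrt(370)
Step 2: |z2| = sqrt(4^2 + 6^2) = sqrt(52)
Step 3: |z1*z2| = |z1|*|z2| = sqrt(370) * sqrt(52) = sqrt(370 * 52) = sqrt(19240)
Step 4: = 138.7083

138.7083


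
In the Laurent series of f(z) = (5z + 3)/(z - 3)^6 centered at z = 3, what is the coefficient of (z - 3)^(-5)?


Step 1: Write the numerator in powers of (z - 3): 5z + 3 = 5(z - 3) + (5*3 + 3) = 5(z - 3) + 18
Step 2: Divide by (z - 3)^6: f(z) = 18(z - 3)^(-6) + 5(z - 3)^(-5)
Step 3: This finite sum is the Laurent series of f about z = 3.
Step 4: Coefficient of (z - 3)^(-5) = coefficient of (z - 3) in the re-centred numerator = 5

5


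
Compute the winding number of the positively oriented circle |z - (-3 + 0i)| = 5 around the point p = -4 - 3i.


Step 1: Center c = (-3, 0), radius = 5
Step 2: |p - c|^2 = (-1)^2 + (-3)^2 = 10
Step 3: r^2 = 25
Step 4: |p-c| < r so winding number = 1

1


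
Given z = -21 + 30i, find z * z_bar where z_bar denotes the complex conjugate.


Step 1: conj(z) = -21 - 30i
Step 2: z * conj(z) = (-21)^2 + 30^2
Step 3: = 441 + 900 = 1341

1341


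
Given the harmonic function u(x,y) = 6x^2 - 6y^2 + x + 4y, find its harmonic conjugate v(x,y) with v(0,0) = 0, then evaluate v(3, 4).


Step 1: v_x = -u_y = 12y - 4
Step 2: v_y = u_x = 12x + 1
Step 3: v = 12xy - 4x + y + C
Step 4: v(0,0) = 0 => C = 0
Step 5: v(3, 4) = 136

136


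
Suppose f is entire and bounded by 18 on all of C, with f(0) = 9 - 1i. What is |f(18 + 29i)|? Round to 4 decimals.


Step 1: By Liouville's theorem, a bounded entire function is constant.
Step 2: f(z) = f(0) = 9 - 1i for all z.
Step 3: |f(w)| = |9 - 1i| = sqrt(81 + 1)
Step 4: = 9.0554

9.0554


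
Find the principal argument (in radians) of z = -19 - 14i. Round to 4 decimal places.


Step 1: z = -19 - 14i
Step 2: arg(z) = atan2(-14, -19)
Step 3: arg(z) = -2.5066

-2.5066


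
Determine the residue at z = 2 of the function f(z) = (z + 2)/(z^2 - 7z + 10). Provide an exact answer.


Step 1: Q(z) = z^2 - 7z + 10 = (z - 2)(z - 5)
Step 2: Q'(z) = 2z - 7
Step 3: Q'(2) = -3, P(2) = 4
Step 4: Res = P(2)/Q'(2) = 4/(-3) = -4/3

-4/3


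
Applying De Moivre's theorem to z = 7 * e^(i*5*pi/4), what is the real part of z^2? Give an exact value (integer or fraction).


Step 1: By De Moivre's theorem, z^2 = 7^2 * e^(i*2*5*pi/4) = 49 * (cos(5*pi/2) + i*sin(5*pi/2))
Step 2: |z|^2 = 7^2 = 49
Step 3: Reduce the angle mod 2*pi: 5*pi/2 - 2*pi = pi/2
Step 4: cos(pi/2) = 0
Step 5: Re(z^2) = 49 * 0 = 0

0


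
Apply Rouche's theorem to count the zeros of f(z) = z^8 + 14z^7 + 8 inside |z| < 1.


Step 1: On |z| = 1 the three terms have sizes |z^8| = 1^8 = 1, |14z^7| = 14*1^7 = 14, |8| = 8
Step 2: The dominant term is g(z) = 14z^7; let h(z) = z^8 + 8 so f = g + h
Step 3: On |z| = 1: |g| = 14 and |h| <= 1 + 8 = 9
Step 4: Since 14 > 9, |h| < |g| on |z| = 1, so by Rouche f has the same number of zeros as g inside |z| < 1
Step 5: g(z) = 14z^7 has 7 zeros (at the origin, multiplicity 7) inside |z| < 1. Answer = 7

7


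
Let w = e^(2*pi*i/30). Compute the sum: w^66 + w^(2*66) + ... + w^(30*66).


Step 1: The sum sum_{j=1}^{n} w^(k*j) equals n if n | k, else 0.
Step 2: Here n = 30, k = 66
Step 3: Does n divide k? 30 | 66 -> False
Step 4: Sum = 0

0


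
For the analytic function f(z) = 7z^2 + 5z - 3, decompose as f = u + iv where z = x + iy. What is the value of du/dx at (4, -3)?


Step 1: f(z) = 7(x+iy)^2 + 5(x+iy) - 3
Step 2: u = 7(x^2 - y^2) + 5x - 3
Step 3: u_x = 14x + 5
Step 4: At (4, -3): u_x = 56 + 5 = 61

61


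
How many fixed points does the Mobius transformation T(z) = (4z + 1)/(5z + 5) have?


Step 1: Fixed points satisfy T(z) = z
Step 2: 5z^2 + z - 1 = 0
Step 3: Discriminant = 1^2 - 4*5*(-1) = 21
Step 4: Number of fixed points = 2

2


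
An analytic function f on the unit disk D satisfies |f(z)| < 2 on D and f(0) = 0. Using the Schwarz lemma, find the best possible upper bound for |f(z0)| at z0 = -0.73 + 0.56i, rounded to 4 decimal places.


Step 1: g = f/2 maps D -> D with g(0) = 0, so by the Schwarz lemma |g(z)| <= |z|, i.e. |f(z)| <= 2|z|; this is sharp (f(z) = 2z).
Step 2: |z0|^2 = (-0.73)^2 + 0.56^2 = 0.8465
Step 3: |z0| = sqrt(0.8465) = 0.920054
Step 4: Best bound = 2 * |z0| = 2 * 0.920054 = 1.8401

1.8401


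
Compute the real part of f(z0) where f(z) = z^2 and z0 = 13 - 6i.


Step 1: z0 = 13 - 6i
Step 2: z0^2 = 13^2 - (-6)^2 - 156i
Step 3: real part = 169 - 36 = 133

133


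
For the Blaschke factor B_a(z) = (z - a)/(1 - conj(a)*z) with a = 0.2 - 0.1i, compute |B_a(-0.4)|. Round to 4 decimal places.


Step 1: Numerator z0 - a = -0.4 - (0.2 - 0.1i) = -0.6 + 0.1i
Step 2: Denominator 1 - conj(a)*z0 = 1 - (0.2 + 0.1i)*(-0.4) = 1.08 + 0.04i
Step 3: |z0 - a|^2 = (-0.6)^2 + 0.1^2 = 0.37; |1 - conj(a)*z0|^2 = 1.08^2 + 0.04^2 = 1.168
Step 4: |B_a(-0.4)| = sqrt(0.37 / 1.168) = sqrt(0.316781)
Step 5: = 0.5628

0.5628


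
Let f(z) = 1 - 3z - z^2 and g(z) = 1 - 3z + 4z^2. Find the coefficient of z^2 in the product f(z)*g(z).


Step 1: z^2 term in f*g comes from: (1)*(4z^2) + (-3z)*(-3z) + (-z^2)*(1)
Step 2: = 4 + 9 - 1
Step 3: = 12

12


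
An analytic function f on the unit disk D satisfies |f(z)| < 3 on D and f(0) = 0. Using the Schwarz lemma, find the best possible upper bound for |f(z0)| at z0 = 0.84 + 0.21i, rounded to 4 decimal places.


Step 1: g = f/3 maps D -> D with g(0) = 0, so by the Schwarz lemma |g(z)| <= |z|, i.e. |f(z)| <= 3|z|; this is sharp (f(z) = 3z).
Step 2: |z0|^2 = 0.84^2 + 0.21^2 = 0.7497
Step 3: |z0| = sqrt(0.7497) = 0.865852
Step 4: Best bound = 3 * |z0| = 3 * 0.865852 = 2.5976

2.5976


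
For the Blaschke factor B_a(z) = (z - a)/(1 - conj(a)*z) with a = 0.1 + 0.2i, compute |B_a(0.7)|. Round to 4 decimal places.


Step 1: Numerator z0 - a = 0.7 - (0.1 + 0.2i) = 0.6 - 0.2i
Step 2: Denominator 1 - conj(a)*z0 = 1 - (0.1 - 0.2i)*0.7 = 0.93 + 0.14i
Step 3: |z0 - a|^2 = 0.6^2 + (-0.2)^2 = 0.4; |1 - conj(a)*z0|^2 = 0.93^2 + 0.14^2 = 0.8845
Step 4: |B_a(0.7)| = sqrt(0.4 / 0.8845) = sqrt(0.452233)
Step 5: = 0.6725

0.6725


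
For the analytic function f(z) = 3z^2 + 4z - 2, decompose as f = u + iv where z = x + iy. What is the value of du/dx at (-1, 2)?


Step 1: f(z) = 3(x+iy)^2 + 4(x+iy) - 2
Step 2: u = 3(x^2 - y^2) + 4x - 2
Step 3: u_x = 6x + 4
Step 4: At (-1, 2): u_x = -6 + 4 = -2

-2


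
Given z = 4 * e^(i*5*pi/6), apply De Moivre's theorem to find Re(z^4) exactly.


Step 1: By De Moivre's theorem, z^4 = 4^4 * e^(i*4*5*pi/6) = 256 * (cos(10*pi/3) + i*sin(10*pi/3))
Step 2: |z|^4 = 4^4 = 256
Step 3: Reduce the angle mod 2*pi: 10*pi/3 - 2*pi = 4*pi/3
Step 4: cos(4*pi/3) = -1/2
Step 5: Re(z^4) = 256 * (-1/2) = -128

-128


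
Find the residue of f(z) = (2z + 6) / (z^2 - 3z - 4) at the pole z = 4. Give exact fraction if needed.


Step 1: Q(z) = z^2 - 3z - 4 = (z - 4)(z + 1)
Step 2: Q'(z) = 2z - 3
Step 3: Q'(4) = 5, P(4) = 14
Step 4: Res = P(4)/Q'(4) = 14/5 = 14/5

14/5


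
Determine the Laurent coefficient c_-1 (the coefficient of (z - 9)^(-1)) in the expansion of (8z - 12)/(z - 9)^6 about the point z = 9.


Step 1: Write the numerator in powers of (z - 9): 8z - 12 = 8(z - 9) + (8*9 - 12) = 8(z - 9) + 60
Step 2: Divide by (z - 9)^6: f(z) = 60(z - 9)^(-6) + 8(z - 9)^(-5)
Step 3: This finite sum is the Laurent series of f about z = 9.
Step 4: Only the powers -6 and -5 appear, so the coefficient of (z - 9)^(-1) = 0

0


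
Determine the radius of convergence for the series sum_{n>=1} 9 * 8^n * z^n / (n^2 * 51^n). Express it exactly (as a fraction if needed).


Step 1: General term a_n = 9 * 8^n / (n^2 * 51^n)
Step 2: By the root test, |a_n|^(1/n) = 9^(1/n) * 8 / (n^(2/n) * 51) -> 8/51 as n -> infinity (since 9^(1/n) -> 1 and n^(2/n) -> 1)
Step 3: R = 1/lim|a_n|^(1/n) = 51/8

51/8


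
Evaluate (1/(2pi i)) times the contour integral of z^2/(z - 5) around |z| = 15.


Step 1: f(z) = z^2, a = 5 is inside |z| = 15
Step 2: By Cauchy integral formula: (1/(2pi*i)) * integral = f(a)
Step 3: f(5) = 5^2 = 25

25


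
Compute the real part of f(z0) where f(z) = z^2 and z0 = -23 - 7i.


Step 1: z0 = -23 - 7i
Step 2: z0^2 = (-23)^2 - (-7)^2 + 322i
Step 3: real part = 529 - 49 = 480

480


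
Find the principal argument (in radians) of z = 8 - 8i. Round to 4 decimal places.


Step 1: z = 8 - 8i
Step 2: arg(z) = atan2(-8, 8)
Step 3: arg(z) = -0.7854

-0.7854


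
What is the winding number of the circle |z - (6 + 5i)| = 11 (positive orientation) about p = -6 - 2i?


Step 1: Center c = (6, 5), radius = 11
Step 2: |p - c|^2 = (-12)^2 + (-7)^2 = 193
Step 3: r^2 = 121
Step 4: |p-c| > r so winding number = 0

0


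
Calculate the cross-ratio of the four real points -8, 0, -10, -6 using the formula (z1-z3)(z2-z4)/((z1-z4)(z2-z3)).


Step 1: (z1-z3)(z2-z4) = 2 * 6 = 12
Step 2: (z1-z4)(z2-z3) = (-2) * 10 = -20
Step 3: Cross-ratio = -12/20 = -3/5

-3/5


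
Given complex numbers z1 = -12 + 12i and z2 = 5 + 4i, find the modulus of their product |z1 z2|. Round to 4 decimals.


Step 1: |z1| = sqrt((-12)^2 + 12^2) = sqrt(288)
Step 2: |z2| = sqrt(5^2 + 4^2) = sqrt(41)
Step 3: |z1*z2| = |z1|*|z2| = sqrt(288) * sqrt(41) = sqrt(288 * 41) = sqrt(11808)
Step 4: = 108.6646

108.6646


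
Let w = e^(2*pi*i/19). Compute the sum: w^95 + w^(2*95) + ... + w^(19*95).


Step 1: The sum sum_{j=1}^{n} w^(k*j) equals n if n | k, else 0.
Step 2: Here n = 19, k = 95
Step 3: Does n divide k? 19 | 95 -> True
Step 4: Sum = 19

19


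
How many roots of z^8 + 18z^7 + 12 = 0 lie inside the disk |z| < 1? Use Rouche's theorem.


Step 1: On |z| = 1 the three terms have sizes |z^8| = 1^8 = 1, |18z^7| = 18*1^7 = 18, |12| = 12
Step 2: The dominant term is g(z) = 18z^7; let h(z) = z^8 + 12 so f = g + h
Step 3: On |z| = 1: |g| = 18 and |h| <= 1 + 12 = 13
Step 4: Since 18 > 13, |h| < |g| on |z| = 1, so by Rouche f has the same number of zeros as g inside |z| < 1
Step 5: g(z) = 18z^7 has 7 zeros (at the origin, multiplicity 7) inside |z| < 1. Answer = 7

7


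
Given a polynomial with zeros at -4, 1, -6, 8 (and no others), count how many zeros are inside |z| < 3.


Step 1: Check each root:
  z = -4: |-4| = 4 >= 3
  z = 1: |1| = 1 < 3
  z = -6: |-6| = 6 >= 3
  z = 8: |8| = 8 >= 3
Step 2: Count = 1

1


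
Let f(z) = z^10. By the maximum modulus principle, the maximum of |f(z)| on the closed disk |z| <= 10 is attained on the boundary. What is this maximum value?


Step 1: On |z| = 10, |f(z)| = |z|^10 = 10^10
Step 2: By maximum modulus principle, maximum is on boundary.
Step 3: Maximum = 10000000000 = 10000000000

10000000000


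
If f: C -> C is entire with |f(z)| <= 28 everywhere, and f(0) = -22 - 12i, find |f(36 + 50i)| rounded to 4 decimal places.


Step 1: By Liouville's theorem, a bounded entire function is constant.
Step 2: f(z) = f(0) = -22 - 12i for all z.
Step 3: |f(w)| = |-22 - 12i| = sqrt(484 + 144)
Step 4: = 25.0599

25.0599


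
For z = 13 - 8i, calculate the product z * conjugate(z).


Step 1: conj(z) = 13 + 8i
Step 2: z * conj(z) = 13^2 + (-8)^2
Step 3: = 169 + 64 = 233

233


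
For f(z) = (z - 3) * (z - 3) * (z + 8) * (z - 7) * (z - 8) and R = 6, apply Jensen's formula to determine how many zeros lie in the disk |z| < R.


Jensen's formula: (1/2pi)*integral log|f(Re^it)|dt = log|f(0)| + sum_{|a_k|<R} log(R/|a_k|)
Step 1: f(0) = (-3) * (-3) * 8 * (-7) * (-8) = 4032
Step 2: log|f(0)| = log|3| + log|3| + log|-8| + log|7| + log|8| = 8.302
Step 3: Zeros inside |z| < 6: 3, 3
Step 4: Jensen sum = log(6/3) + log(6/3) = 1.3863
Step 5: n(R) = number of terms in the Jensen sum = count of zeros inside |z| < 6 = 2

2


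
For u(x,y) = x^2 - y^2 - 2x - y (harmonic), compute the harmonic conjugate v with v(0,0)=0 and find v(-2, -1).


Step 1: v_x = -u_y = 2y + 1
Step 2: v_y = u_x = 2x - 2
Step 3: v = 2xy + x - 2y + C
Step 4: v(0,0) = 0 => C = 0
Step 5: v(-2, -1) = 4

4


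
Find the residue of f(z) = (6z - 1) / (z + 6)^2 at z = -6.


Step 1: Pole of order 2 at z = -6
Step 2: Res = lim d/dz [(z + 6)^2 * f(z)] as z -> -6
Step 3: (z + 6)^2 * f(z) = 6z - 1
Step 4: d/dz[6z - 1] = 6

6


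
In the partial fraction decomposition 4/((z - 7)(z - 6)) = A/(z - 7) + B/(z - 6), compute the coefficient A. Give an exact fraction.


Step 1: Multiply both sides by (z - 7) and set z = 7
Step 2: A = 4 / (7 - 6)
Step 3: A = 4 / 1
Step 4: A = 4

4


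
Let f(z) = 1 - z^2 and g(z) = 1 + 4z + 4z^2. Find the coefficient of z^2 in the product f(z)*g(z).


Step 1: z^2 term in f*g comes from: (1)*(4z^2) + (0)*(4z) + (-z^2)*(1)
Step 2: = 4 + 0 - 1
Step 3: = 3

3


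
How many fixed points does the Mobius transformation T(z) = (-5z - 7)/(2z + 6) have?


Step 1: Fixed points satisfy T(z) = z
Step 2: 2z^2 + 11z + 7 = 0
Step 3: Discriminant = 11^2 - 4*2*7 = 65
Step 4: Number of fixed points = 2

2


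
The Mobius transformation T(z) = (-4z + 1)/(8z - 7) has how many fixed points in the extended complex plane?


Step 1: Fixed points satisfy T(z) = z
Step 2: 8z^2 - 3z - 1 = 0
Step 3: Discriminant = (-3)^2 - 4*8*(-1) = 41
Step 4: Number of fixed points = 2

2


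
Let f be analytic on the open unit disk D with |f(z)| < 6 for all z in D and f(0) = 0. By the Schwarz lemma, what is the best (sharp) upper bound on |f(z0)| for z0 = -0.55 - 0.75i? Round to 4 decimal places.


Step 1: g = f/6 maps D -> D with g(0) = 0, so by the Schwarz lemma |g(z)| <= |z|, i.e. |f(z)| <= 6|z|; this is sharp (f(z) = 6z).
Step 2: |z0|^2 = (-0.55)^2 + (-0.75)^2 = 0.865
Step 3: |z0| = sqrt(0.865) = 0.930054
Step 4: Best bound = 6 * |z0| = 6 * 0.930054 = 5.5803

5.5803


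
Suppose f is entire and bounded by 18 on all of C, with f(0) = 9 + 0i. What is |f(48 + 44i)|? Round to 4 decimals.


Step 1: By Liouville's theorem, a bounded entire function is constant.
Step 2: f(z) = f(0) = 9 + 0i for all z.
Step 3: |f(w)| = |9 + 0i| = sqrt(81 + 0)
Step 4: = 9.0

9.0


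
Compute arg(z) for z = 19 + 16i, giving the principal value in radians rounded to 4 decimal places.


Step 1: z = 19 + 16i
Step 2: arg(z) = atan2(16, 19)
Step 3: arg(z) = 0.6999

0.6999


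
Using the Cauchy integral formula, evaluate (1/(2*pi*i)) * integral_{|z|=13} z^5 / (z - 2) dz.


Step 1: f(z) = z^5, a = 2 is inside |z| = 13
Step 2: By Cauchy integral formula: (1/(2pi*i)) * integral = f(a)
Step 3: f(2) = 2^5 = 32

32


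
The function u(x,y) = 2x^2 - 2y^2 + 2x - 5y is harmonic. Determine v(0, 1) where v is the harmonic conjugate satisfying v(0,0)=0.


Step 1: v_x = -u_y = 4y + 5
Step 2: v_y = u_x = 4x + 2
Step 3: v = 4xy + 5x + 2y + C
Step 4: v(0,0) = 0 => C = 0
Step 5: v(0, 1) = 2

2


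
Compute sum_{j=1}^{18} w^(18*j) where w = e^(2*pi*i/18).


Step 1: The sum sum_{j=1}^{n} w^(k*j) equals n if n | k, else 0.
Step 2: Here n = 18, k = 18
Step 3: Does n divide k? 18 | 18 -> True
Step 4: Sum = 18

18


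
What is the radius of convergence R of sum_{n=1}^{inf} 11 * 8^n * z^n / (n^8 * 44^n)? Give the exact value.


Step 1: General term a_n = 11 * 8^n / (n^8 * 44^n)
Step 2: By the root test, |a_n|^(1/n) = 11^(1/n) * 8 / (n^(8/n) * 44) -> 8/44 as n -> infinity (since 11^(1/n) -> 1 and n^(8/n) -> 1)
Step 3: R = 1/lim|a_n|^(1/n) = 44/8 = 11/2

11/2


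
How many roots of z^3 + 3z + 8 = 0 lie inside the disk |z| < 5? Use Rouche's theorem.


Step 1: On |z| = 5 the three terms have sizes |z^3| = 5^3 = 125, |3z| = 3*5 = 15, |8| = 8
Step 2: The dominant term is g(z) = z^3; let h(z) = 3z + 8 so f = g + h
Step 3: On |z| = 5: |g| = 125 and |h| <= 15 + 8 = 23
Step 4: Since 125 > 23, |h| < |g| on |z| = 5, so by Rouche f has the same number of zeros as g inside |z| < 5
Step 5: g(z) = z^3 has 3 zeros (all at the origin) inside |z| < 5. Answer = 3

3


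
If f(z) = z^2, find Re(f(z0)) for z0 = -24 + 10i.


Step 1: z0 = -24 + 10i
Step 2: z0^2 = (-24)^2 - 10^2 - 480i
Step 3: real part = 576 - 100 = 476

476


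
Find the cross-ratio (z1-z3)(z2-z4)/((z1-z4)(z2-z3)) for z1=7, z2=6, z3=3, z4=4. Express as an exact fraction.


Step 1: (z1-z3)(z2-z4) = 4 * 2 = 8
Step 2: (z1-z4)(z2-z3) = 3 * 3 = 9
Step 3: Cross-ratio = 8/9 = 8/9

8/9


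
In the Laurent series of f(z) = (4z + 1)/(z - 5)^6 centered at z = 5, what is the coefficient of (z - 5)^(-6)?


Step 1: Write the numerator in powers of (z - 5): 4z + 1 = 4(z - 5) + (4*5 + 1) = 4(z - 5) + 21
Step 2: Divide by (z - 5)^6: f(z) = 21(z - 5)^(-6) + 4(z - 5)^(-5)
Step 3: This finite sum is the Laurent series of f about z = 5.
Step 4: Coefficient of (z - 5)^(-6) = 4*5 + 1 = 21

21


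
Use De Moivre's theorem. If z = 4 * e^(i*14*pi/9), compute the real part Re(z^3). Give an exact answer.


Step 1: By De Moivre's theorem, z^3 = 4^3 * e^(i*3*14*pi/9) = 64 * (cos(14*pi/3) + i*sin(14*pi/3))
Step 2: |z|^3 = 4^3 = 64
Step 3: Reduce the angle mod 2*pi: 14*pi/3 - 4*pi = 2*pi/3
Step 4: cos(2*pi/3) = -1/2
Step 5: Re(z^3) = 64 * (-1/2) = -32

-32


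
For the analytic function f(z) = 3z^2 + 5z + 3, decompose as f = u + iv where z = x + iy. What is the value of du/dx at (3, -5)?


Step 1: f(z) = 3(x+iy)^2 + 5(x+iy) + 3
Step 2: u = 3(x^2 - y^2) + 5x + 3
Step 3: u_x = 6x + 5
Step 4: At (3, -5): u_x = 18 + 5 = 23

23


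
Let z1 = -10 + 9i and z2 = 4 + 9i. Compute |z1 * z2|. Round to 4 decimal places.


Step 1: |z1| = sqrt((-10)^2 + 9^2) = sqrt(181)
Step 2: |z2| = sqrt(4^2 + 9^2) = sqrt(97)
Step 3: |z1*z2| = |z1|*|z2| = sqrt(181) * sqrt(97) = sqrt(181 * 97) = sqrt(17557)
Step 4: = 132.5028

132.5028


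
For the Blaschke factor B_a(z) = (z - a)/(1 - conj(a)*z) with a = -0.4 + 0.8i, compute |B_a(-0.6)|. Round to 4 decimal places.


Step 1: Numerator z0 - a = -0.6 - (-0.4 + 0.8i) = -0.2 - 0.8i
Step 2: Denominator 1 - conj(a)*z0 = 1 - (-0.4 - 0.8i)*(-0.6) = 0.76 - 0.48i
Step 3: |z0 - a|^2 = (-0.2)^2 + (-0.8)^2 = 0.68; |1 - conj(a)*z0|^2 = 0.76^2 + (-0.48)^2 = 0.808
Step 4: |B_a(-0.6)| = sqrt(0.68 / 0.808) = sqrt(0.841584)
Step 5: = 0.9174

0.9174


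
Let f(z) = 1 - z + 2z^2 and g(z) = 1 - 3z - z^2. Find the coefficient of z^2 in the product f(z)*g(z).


Step 1: z^2 term in f*g comes from: (1)*(-z^2) + (-z)*(-3z) + (2z^2)*(1)
Step 2: = -1 + 3 + 2
Step 3: = 4

4


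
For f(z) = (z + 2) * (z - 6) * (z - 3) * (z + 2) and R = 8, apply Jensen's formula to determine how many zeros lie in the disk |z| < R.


Jensen's formula: (1/2pi)*integral log|f(Re^it)|dt = log|f(0)| + sum_{|a_k|<R} log(R/|a_k|)
Step 1: f(0) = 2 * (-6) * (-3) * 2 = 72
Step 2: log|f(0)| = log|-2| + log|6| + log|3| + log|-2| = 4.2767
Step 3: Zeros inside |z| < 8: -2, 6, 3, -2
Step 4: Jensen sum = log(8/2) + log(8/6) + log(8/3) + log(8/2) = 4.0411
Step 5: n(R) = number of terms in the Jensen sum = count of zeros inside |z| < 8 = 4

4


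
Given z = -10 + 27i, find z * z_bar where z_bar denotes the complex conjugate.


Step 1: conj(z) = -10 - 27i
Step 2: z * conj(z) = (-10)^2 + 27^2
Step 3: = 100 + 729 = 829

829


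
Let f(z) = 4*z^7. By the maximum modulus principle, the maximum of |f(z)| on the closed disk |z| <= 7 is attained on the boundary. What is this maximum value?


Step 1: On |z| = 7, |f(z)| = 4 * |z|^7 = 4 * 7^7
Step 2: By maximum modulus principle, maximum is on boundary.
Step 3: Maximum = 4 * 823543 = 3294172

3294172


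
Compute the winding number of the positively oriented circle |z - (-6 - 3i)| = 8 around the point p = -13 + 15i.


Step 1: Center c = (-6, -3), radius = 8
Step 2: |p - c|^2 = (-7)^2 + 18^2 = 373
Step 3: r^2 = 64
Step 4: |p-c| > r so winding number = 0

0


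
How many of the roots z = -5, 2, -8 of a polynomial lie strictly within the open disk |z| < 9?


Step 1: Check each root:
  z = -5: |-5| = 5 < 9
  z = 2: |2| = 2 < 9
  z = -8: |-8| = 8 < 9
Step 2: Count = 3

3


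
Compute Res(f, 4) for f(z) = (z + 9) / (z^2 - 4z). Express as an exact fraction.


Step 1: Q(z) = z^2 - 4z = (z - 4)(z)
Step 2: Q'(z) = 2z - 4
Step 3: Q'(4) = 4, P(4) = 13
Step 4: Res = P(4)/Q'(4) = 13/4 = 13/4

13/4


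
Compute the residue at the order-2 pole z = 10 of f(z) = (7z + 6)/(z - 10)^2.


Step 1: Pole of order 2 at z = 10
Step 2: Res = lim d/dz [(z - 10)^2 * f(z)] as z -> 10
Step 3: (z - 10)^2 * f(z) = 7z + 6
Step 4: d/dz[7z + 6] = 7

7


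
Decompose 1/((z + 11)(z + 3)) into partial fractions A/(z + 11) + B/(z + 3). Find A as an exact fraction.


Step 1: Multiply both sides by (z + 11) and set z = -11
Step 2: A = 1 / (-11 + 3)
Step 3: A = 1 / (-8)
Step 4: A = -1/8

-1/8


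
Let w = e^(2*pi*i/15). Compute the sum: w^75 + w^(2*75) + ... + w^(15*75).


Step 1: The sum sum_{j=1}^{n} w^(k*j) equals n if n | k, else 0.
Step 2: Here n = 15, k = 75
Step 3: Does n divide k? 15 | 75 -> True
Step 4: Sum = 15

15


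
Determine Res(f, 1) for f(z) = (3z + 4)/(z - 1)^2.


Step 1: Pole of order 2 at z = 1
Step 2: Res = lim d/dz [(z - 1)^2 * f(z)] as z -> 1
Step 3: (z - 1)^2 * f(z) = 3z + 4
Step 4: d/dz[3z + 4] = 3

3


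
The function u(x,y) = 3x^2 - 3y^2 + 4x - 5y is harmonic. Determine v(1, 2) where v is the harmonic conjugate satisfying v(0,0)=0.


Step 1: v_x = -u_y = 6y + 5
Step 2: v_y = u_x = 6x + 4
Step 3: v = 6xy + 5x + 4y + C
Step 4: v(0,0) = 0 => C = 0
Step 5: v(1, 2) = 25

25


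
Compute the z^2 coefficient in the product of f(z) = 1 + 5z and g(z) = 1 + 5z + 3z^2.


Step 1: z^2 term in f*g comes from: (1)*(3z^2) + (5z)*(5z) + (0)*(1)
Step 2: = 3 + 25 + 0
Step 3: = 28

28


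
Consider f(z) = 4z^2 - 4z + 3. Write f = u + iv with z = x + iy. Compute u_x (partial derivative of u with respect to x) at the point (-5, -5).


Step 1: f(z) = 4(x+iy)^2 - 4(x+iy) + 3
Step 2: u = 4(x^2 - y^2) - 4x + 3
Step 3: u_x = 8x - 4
Step 4: At (-5, -5): u_x = -40 - 4 = -44

-44


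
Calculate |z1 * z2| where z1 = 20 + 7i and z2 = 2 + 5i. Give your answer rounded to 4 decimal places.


Step 1: |z1| = sqrt(20^2 + 7^2) = sqrt(449)
Step 2: |z2| = sqrt(2^2 + 5^2) = sqrt(29)
Step 3: |z1*z2| = |z1|*|z2| = sqrt(449) * sqrt(29) = sqrt(449 * 29) = sqrt(13021)
Step 4: = 114.1096

114.1096


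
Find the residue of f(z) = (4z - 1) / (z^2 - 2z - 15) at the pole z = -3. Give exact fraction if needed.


Step 1: Q(z) = z^2 - 2z - 15 = (z + 3)(z - 5)
Step 2: Q'(z) = 2z - 2
Step 3: Q'(-3) = -8, P(-3) = -13
Step 4: Res = P(-3)/Q'(-3) = -13/(-8) = 13/8

13/8


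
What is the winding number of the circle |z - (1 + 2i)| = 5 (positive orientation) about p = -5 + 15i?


Step 1: Center c = (1, 2), radius = 5
Step 2: |p - c|^2 = (-6)^2 + 13^2 = 205
Step 3: r^2 = 25
Step 4: |p-c| > r so winding number = 0

0


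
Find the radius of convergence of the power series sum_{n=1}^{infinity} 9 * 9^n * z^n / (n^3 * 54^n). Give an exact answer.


Step 1: General term a_n = 9 * 9^n / (n^3 * 54^n)
Step 2: By the root test, |a_n|^(1/n) = 9^(1/n) * 9 / (n^(3/n) * 54) -> 9/54 as n -> infinity (since 9^(1/n) -> 1 and n^(3/n) -> 1)
Step 3: R = 1/lim|a_n|^(1/n) = 54/9 = 6

6


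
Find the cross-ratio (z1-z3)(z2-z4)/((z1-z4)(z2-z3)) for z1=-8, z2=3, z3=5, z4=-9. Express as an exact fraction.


Step 1: (z1-z3)(z2-z4) = (-13) * 12 = -156
Step 2: (z1-z4)(z2-z3) = 1 * (-2) = -2
Step 3: Cross-ratio = 156/2 = 78

78


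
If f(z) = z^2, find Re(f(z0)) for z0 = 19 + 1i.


Step 1: z0 = 19 + 1i
Step 2: z0^2 = 19^2 - 1^2 + 38i
Step 3: real part = 361 - 1 = 360

360


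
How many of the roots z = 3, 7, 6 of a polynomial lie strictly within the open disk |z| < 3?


Step 1: Check each root:
  z = 3: |3| = 3 >= 3
  z = 7: |7| = 7 >= 3
  z = 6: |6| = 6 >= 3
Step 2: Count = 0

0


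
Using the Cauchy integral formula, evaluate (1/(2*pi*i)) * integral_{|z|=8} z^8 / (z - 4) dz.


Step 1: f(z) = z^8, a = 4 is inside |z| = 8
Step 2: By Cauchy integral formula: (1/(2pi*i)) * integral = f(a)
Step 3: f(4) = 4^8 = 65536

65536


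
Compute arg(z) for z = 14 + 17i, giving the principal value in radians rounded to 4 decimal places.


Step 1: z = 14 + 17i
Step 2: arg(z) = atan2(17, 14)
Step 3: arg(z) = 0.8819

0.8819


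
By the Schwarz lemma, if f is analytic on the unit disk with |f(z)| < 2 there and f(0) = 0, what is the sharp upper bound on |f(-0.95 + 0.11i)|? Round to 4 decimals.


Step 1: g = f/2 maps D -> D with g(0) = 0, so by the Schwarz lemma |g(z)| <= |z|, i.e. |f(z)| <= 2|z|; this is sharp (f(z) = 2z).
Step 2: |z0|^2 = (-0.95)^2 + 0.11^2 = 0.9146
Step 3: |z0| = sqrt(0.9146) = 0.956347
Step 4: Best bound = 2 * |z0| = 2 * 0.956347 = 1.9127

1.9127


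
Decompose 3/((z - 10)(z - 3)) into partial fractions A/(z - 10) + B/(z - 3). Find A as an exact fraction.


Step 1: Multiply both sides by (z - 10) and set z = 10
Step 2: A = 3 / (10 - 3)
Step 3: A = 3 / 7
Step 4: A = 3/7

3/7


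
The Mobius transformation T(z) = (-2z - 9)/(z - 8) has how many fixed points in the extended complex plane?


Step 1: Fixed points satisfy T(z) = z
Step 2: z^2 - 6z + 9 = 0
Step 3: Discriminant = (-6)^2 - 4*1*9 = 0
Step 4: Number of fixed points = 1

1


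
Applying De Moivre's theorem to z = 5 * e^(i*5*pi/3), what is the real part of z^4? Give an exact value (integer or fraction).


Step 1: By De Moivre's theorem, z^4 = 5^4 * e^(i*4*5*pi/3) = 625 * (cos(20*pi/3) + i*sin(20*pi/3))
Step 2: |z|^4 = 5^4 = 625
Step 3: Reduce the angle mod 2*pi: 20*pi/3 - 6*pi = 2*pi/3
Step 4: cos(2*pi/3) = -1/2
Step 5: Re(z^4) = 625 * (-1/2) = -625/2

-625/2


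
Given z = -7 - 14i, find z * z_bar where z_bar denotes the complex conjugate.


Step 1: conj(z) = -7 + 14i
Step 2: z * conj(z) = (-7)^2 + (-14)^2
Step 3: = 49 + 196 = 245

245


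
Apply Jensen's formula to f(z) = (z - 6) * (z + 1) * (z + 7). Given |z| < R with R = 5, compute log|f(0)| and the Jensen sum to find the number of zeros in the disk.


Jensen's formula: (1/2pi)*integral log|f(Re^it)|dt = log|f(0)| + sum_{|a_k|<R} log(R/|a_k|)
Step 1: f(0) = (-6) * 1 * 7 = -42
Step 2: log|f(0)| = log|6| + log|-1| + log|-7| = 3.7377
Step 3: Zeros inside |z| < 5: -1
Step 4: Jensen sum = log(5/1) = 1.6094
Step 5: n(R) = number of terms in the Jensen sum = count of zeros inside |z| < 5 = 1

1


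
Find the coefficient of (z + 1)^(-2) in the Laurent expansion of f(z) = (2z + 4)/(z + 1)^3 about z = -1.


Step 1: Write the numerator in powers of (z + 1): 2z + 4 = 2(z + 1) + (2*(-1) + 4) = 2(z + 1) + 2
Step 2: Divide by (z + 1)^3: f(z) = 2(z + 1)^(-3) + 2(z + 1)^(-2)
Step 3: This finite sum is the Laurent series of f about z = -1.
Step 4: Coefficient of (z + 1)^(-2) = coefficient of (z + 1) in the re-centred numerator = 2

2


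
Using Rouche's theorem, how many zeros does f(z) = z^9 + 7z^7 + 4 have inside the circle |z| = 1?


Step 1: On |z| = 1 the three terms have sizes |z^9| = 1^9 = 1, |7z^7| = 7*1^7 = 7, |4| = 4
Step 2: The dominant term is g(z) = 7z^7; let h(z) = z^9 + 4 so f = g + h
Step 3: On |z| = 1: |g| = 7 and |h| <= 1 + 4 = 5
Step 4: Since 7 > 5, |h| < |g| on |z| = 1, so by Rouche f has the same number of zeros as g inside |z| < 1
Step 5: g(z) = 7z^7 has 7 zeros (at the origin, multiplicity 7) inside |z| < 1. Answer = 7

7


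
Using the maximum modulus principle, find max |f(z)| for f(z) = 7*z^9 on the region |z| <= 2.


Step 1: On |z| = 2, |f(z)| = 7 * |z|^9 = 7 * 2^9
Step 2: By maximum modulus principle, maximum is on boundary.
Step 3: Maximum = 7 * 512 = 3584

3584


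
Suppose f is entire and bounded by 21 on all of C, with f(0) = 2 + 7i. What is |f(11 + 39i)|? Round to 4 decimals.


Step 1: By Liouville's theorem, a bounded entire function is constant.
Step 2: f(z) = f(0) = 2 + 7i for all z.
Step 3: |f(w)| = |2 + 7i| = sqrt(4 + 49)
Step 4: = 7.2801

7.2801


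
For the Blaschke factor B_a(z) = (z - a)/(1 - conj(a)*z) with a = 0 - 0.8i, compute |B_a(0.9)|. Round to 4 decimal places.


Step 1: Numerator z0 - a = 0.9 - (0 - 0.8i) = 0.9 + 0.8i
Step 2: Denominator 1 - conj(a)*z0 = 1 - (0 + 0.8i)*0.9 = 1 - 0.72i
Step 3: |z0 - a|^2 = 0.9^2 + 0.8^2 = 1.45; |1 - conj(a)*z0|^2 = 1^2 + (-0.72)^2 = 1.5184
Step 4: |B_a(0.9)| = sqrt(1.45 / 1.5184) = sqrt(0.954953)
Step 5: = 0.9772

0.9772


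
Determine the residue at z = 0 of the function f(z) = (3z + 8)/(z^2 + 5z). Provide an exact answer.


Step 1: Q(z) = z^2 + 5z = (z)(z + 5)
Step 2: Q'(z) = 2z + 5
Step 3: Q'(0) = 5, P(0) = 8
Step 4: Res = P(0)/Q'(0) = 8/5 = 8/5

8/5


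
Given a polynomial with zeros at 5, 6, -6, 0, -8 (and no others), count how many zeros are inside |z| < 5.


Step 1: Check each root:
  z = 5: |5| = 5 >= 5
  z = 6: |6| = 6 >= 5
  z = -6: |-6| = 6 >= 5
  z = 0: |0| = 0 < 5
  z = -8: |-8| = 8 >= 5
Step 2: Count = 1

1


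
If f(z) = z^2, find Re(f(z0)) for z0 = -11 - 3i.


Step 1: z0 = -11 - 3i
Step 2: z0^2 = (-11)^2 - (-3)^2 + 66i
Step 3: real part = 121 - 9 = 112

112


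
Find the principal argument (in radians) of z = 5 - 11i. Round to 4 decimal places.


Step 1: z = 5 - 11i
Step 2: arg(z) = atan2(-11, 5)
Step 3: arg(z) = -1.1442

-1.1442


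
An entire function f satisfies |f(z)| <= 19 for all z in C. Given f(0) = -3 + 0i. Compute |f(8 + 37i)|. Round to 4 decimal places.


Step 1: By Liouville's theorem, a bounded entire function is constant.
Step 2: f(z) = f(0) = -3 + 0i for all z.
Step 3: |f(w)| = |-3 + 0i| = sqrt(9 + 0)
Step 4: = 3.0

3.0


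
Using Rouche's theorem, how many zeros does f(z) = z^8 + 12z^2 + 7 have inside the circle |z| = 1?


Step 1: On |z| = 1 the three terms have sizes |z^8| = 1^8 = 1, |12z^2| = 12*1^2 = 12, |7| = 7
Step 2: The dominant term is g(z) = 12z^2; let h(z) = z^8 + 7 so f = g + h
Step 3: On |z| = 1: |g| = 12 and |h| <= 1 + 7 = 8
Step 4: Since 12 > 8, |h| < |g| on |z| = 1, so by Rouche f has the same number of zeros as g inside |z| < 1
Step 5: g(z) = 12z^2 has 2 zeros (at the origin, multiplicity 2) inside |z| < 1. Answer = 2

2


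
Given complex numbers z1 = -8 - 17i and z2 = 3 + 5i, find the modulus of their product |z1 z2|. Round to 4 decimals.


Step 1: |z1| = sqrt((-8)^2 + (-17)^2) = sqrt(353)
Step 2: |z2| = sqrt(3^2 + 5^2) = sqrt(34)
Step 3: |z1*z2| = |z1|*|z2| = sqrt(353) * sqrt(34) = sqrt(353 * 34) = sqrt(12002)
Step 4: = 109.5536

109.5536


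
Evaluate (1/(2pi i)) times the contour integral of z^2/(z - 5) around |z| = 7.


Step 1: f(z) = z^2, a = 5 is inside |z| = 7
Step 2: By Cauchy integral formula: (1/(2pi*i)) * integral = f(a)
Step 3: f(5) = 5^2 = 25

25


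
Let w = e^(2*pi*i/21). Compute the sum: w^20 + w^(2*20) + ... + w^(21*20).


Step 1: The sum sum_{j=1}^{n} w^(k*j) equals n if n | k, else 0.
Step 2: Here n = 21, k = 20
Step 3: Does n divide k? 21 | 20 -> False
Step 4: Sum = 0

0


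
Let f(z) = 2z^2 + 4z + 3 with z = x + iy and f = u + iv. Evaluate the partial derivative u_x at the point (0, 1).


Step 1: f(z) = 2(x+iy)^2 + 4(x+iy) + 3
Step 2: u = 2(x^2 - y^2) + 4x + 3
Step 3: u_x = 4x + 4
Step 4: At (0, 1): u_x = 0 + 4 = 4

4


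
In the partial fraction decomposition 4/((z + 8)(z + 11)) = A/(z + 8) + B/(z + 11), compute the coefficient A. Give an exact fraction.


Step 1: Multiply both sides by (z + 8) and set z = -8
Step 2: A = 4 / (-8 + 11)
Step 3: A = 4 / 3
Step 4: A = 4/3

4/3


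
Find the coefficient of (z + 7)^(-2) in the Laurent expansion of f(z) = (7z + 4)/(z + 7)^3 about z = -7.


Step 1: Write the numerator in powers of (z + 7): 7z + 4 = 7(z + 7) + (7*(-7) + 4) = 7(z + 7) - 45
Step 2: Divide by (z + 7)^3: f(z) = -45(z + 7)^(-3) + 7(z + 7)^(-2)
Step 3: This finite sum is the Laurent series of f about z = -7.
Step 4: Coefficient of (z + 7)^(-2) = coefficient of (z + 7) in the re-centred numerator = 7

7


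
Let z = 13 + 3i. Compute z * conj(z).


Step 1: conj(z) = 13 - 3i
Step 2: z * conj(z) = 13^2 + 3^2
Step 3: = 169 + 9 = 178

178


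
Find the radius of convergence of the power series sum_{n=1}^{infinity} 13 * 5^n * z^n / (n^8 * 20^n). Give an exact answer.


Step 1: General term a_n = 13 * 5^n / (n^8 * 20^n)
Step 2: By the root test, |a_n|^(1/n) = 13^(1/n) * 5 / (n^(8/n) * 20) -> 5/20 as n -> infinity (since 13^(1/n) -> 1 and n^(8/n) -> 1)
Step 3: R = 1/lim|a_n|^(1/n) = 20/5 = 4

4


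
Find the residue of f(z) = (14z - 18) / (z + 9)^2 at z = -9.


Step 1: Pole of order 2 at z = -9
Step 2: Res = lim d/dz [(z + 9)^2 * f(z)] as z -> -9
Step 3: (z + 9)^2 * f(z) = 14z - 18
Step 4: d/dz[14z - 18] = 14

14


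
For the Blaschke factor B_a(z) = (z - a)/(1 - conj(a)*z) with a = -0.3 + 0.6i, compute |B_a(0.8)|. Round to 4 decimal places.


Step 1: Numerator z0 - a = 0.8 - (-0.3 + 0.6i) = 1.1 - 0.6i
Step 2: Denominator 1 - conj(a)*z0 = 1 - (-0.3 - 0.6i)*0.8 = 1.24 + 0.48i
Step 3: |z0 - a|^2 = 1.1^2 + (-0.6)^2 = 1.57; |1 - conj(a)*z0|^2 = 1.24^2 + 0.48^2 = 1.768
Step 4: |B_a(0.8)| = sqrt(1.57 / 1.768) = sqrt(0.888009)
Step 5: = 0.9423

0.9423


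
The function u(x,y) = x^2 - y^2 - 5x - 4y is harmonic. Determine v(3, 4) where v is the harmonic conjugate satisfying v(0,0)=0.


Step 1: v_x = -u_y = 2y + 4
Step 2: v_y = u_x = 2x - 5
Step 3: v = 2xy + 4x - 5y + C
Step 4: v(0,0) = 0 => C = 0
Step 5: v(3, 4) = 16

16


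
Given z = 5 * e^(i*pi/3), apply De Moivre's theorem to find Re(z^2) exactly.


Step 1: By De Moivre's theorem, z^2 = 5^2 * e^(i*2*pi/3) = 25 * (cos(2*pi/3) + i*sin(2*pi/3))
Step 2: |z|^2 = 5^2 = 25
Step 3: The angle 2*pi/3 already lies in [0, 2*pi)
Step 4: cos(2*pi/3) = -1/2
Step 5: Re(z^2) = 25 * (-1/2) = -25/2

-25/2


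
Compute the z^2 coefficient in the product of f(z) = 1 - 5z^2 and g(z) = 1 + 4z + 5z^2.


Step 1: z^2 term in f*g comes from: (1)*(5z^2) + (0)*(4z) + (-5z^2)*(1)
Step 2: = 5 + 0 - 5
Step 3: = 0

0


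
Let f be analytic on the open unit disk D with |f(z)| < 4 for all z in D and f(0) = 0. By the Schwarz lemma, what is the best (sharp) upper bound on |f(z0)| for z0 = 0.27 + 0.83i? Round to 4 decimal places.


Step 1: g = f/4 maps D -> D with g(0) = 0, so by the Schwarz lemma |g(z)| <= |z|, i.e. |f(z)| <= 4|z|; this is sharp (f(z) = 4z).
Step 2: |z0|^2 = 0.27^2 + 0.83^2 = 0.7618
Step 3: |z0| = sqrt(0.7618) = 0.872812
Step 4: Best bound = 4 * |z0| = 4 * 0.872812 = 3.4912

3.4912


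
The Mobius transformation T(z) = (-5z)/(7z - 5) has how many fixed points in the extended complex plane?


Step 1: Fixed points satisfy T(z) = z
Step 2: 7z^2 = 0
Step 3: Discriminant = 0^2 - 4*7*0 = 0
Step 4: Number of fixed points = 1

1


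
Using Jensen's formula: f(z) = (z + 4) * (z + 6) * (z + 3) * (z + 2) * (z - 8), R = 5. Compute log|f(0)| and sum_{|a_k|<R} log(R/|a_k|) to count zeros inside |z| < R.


Jensen's formula: (1/2pi)*integral log|f(Re^it)|dt = log|f(0)| + sum_{|a_k|<R} log(R/|a_k|)
Step 1: f(0) = 4 * 6 * 3 * 2 * (-8) = -1152
Step 2: log|f(0)| = log|-4| + log|-6| + log|-3| + log|-2| + log|8| = 7.0493
Step 3: Zeros inside |z| < 5: -4, -3, -2
Step 4: Jensen sum = log(5/4) + log(5/3) + log(5/2) = 1.6503
Step 5: n(R) = number of terms in the Jensen sum = count of zeros inside |z| < 5 = 3

3


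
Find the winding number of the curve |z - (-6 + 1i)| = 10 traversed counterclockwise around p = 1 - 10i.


Step 1: Center c = (-6, 1), radius = 10
Step 2: |p - c|^2 = 7^2 + (-11)^2 = 170
Step 3: r^2 = 100
Step 4: |p-c| > r so winding number = 0

0


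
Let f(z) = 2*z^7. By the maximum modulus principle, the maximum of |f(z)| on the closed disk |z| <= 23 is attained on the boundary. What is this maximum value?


Step 1: On |z| = 23, |f(z)| = 2 * |z|^7 = 2 * 23^7
Step 2: By maximum modulus principle, maximum is on boundary.
Step 3: Maximum = 2 * 3404825447 = 6809650894

6809650894


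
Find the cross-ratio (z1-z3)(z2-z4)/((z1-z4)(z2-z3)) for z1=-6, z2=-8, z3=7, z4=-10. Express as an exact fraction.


Step 1: (z1-z3)(z2-z4) = (-13) * 2 = -26
Step 2: (z1-z4)(z2-z3) = 4 * (-15) = -60
Step 3: Cross-ratio = 26/60 = 13/30

13/30


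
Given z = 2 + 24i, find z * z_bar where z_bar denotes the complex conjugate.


Step 1: conj(z) = 2 - 24i
Step 2: z * conj(z) = 2^2 + 24^2
Step 3: = 4 + 576 = 580

580


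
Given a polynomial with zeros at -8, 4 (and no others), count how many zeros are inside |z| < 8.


Step 1: Check each root:
  z = -8: |-8| = 8 >= 8
  z = 4: |4| = 4 < 8
Step 2: Count = 1

1


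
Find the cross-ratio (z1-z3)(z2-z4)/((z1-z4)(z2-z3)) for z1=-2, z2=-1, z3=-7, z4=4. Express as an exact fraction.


Step 1: (z1-z3)(z2-z4) = 5 * (-5) = -25
Step 2: (z1-z4)(z2-z3) = (-6) * 6 = -36
Step 3: Cross-ratio = 25/36 = 25/36

25/36


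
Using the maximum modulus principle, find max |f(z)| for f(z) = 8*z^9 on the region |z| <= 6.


Step 1: On |z| = 6, |f(z)| = 8 * |z|^9 = 8 * 6^9
Step 2: By maximum modulus principle, maximum is on boundary.
Step 3: Maximum = 8 * 10077696 = 80621568

80621568


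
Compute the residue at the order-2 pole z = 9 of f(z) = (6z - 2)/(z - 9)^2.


Step 1: Pole of order 2 at z = 9
Step 2: Res = lim d/dz [(z - 9)^2 * f(z)] as z -> 9
Step 3: (z - 9)^2 * f(z) = 6z - 2
Step 4: d/dz[6z - 2] = 6

6


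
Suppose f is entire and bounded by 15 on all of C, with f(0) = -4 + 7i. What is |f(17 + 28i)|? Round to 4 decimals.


Step 1: By Liouville's theorem, a bounded entire function is constant.
Step 2: f(z) = f(0) = -4 + 7i for all z.
Step 3: |f(w)| = |-4 + 7i| = sqrt(16 + 49)
Step 4: = 8.0623

8.0623


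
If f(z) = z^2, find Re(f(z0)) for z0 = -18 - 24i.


Step 1: z0 = -18 - 24i
Step 2: z0^2 = (-18)^2 - (-24)^2 + 864i
Step 3: real part = 324 - 576 = -252

-252


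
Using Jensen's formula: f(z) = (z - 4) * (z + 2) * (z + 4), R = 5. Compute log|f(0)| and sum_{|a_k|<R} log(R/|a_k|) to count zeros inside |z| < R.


Jensen's formula: (1/2pi)*integral log|f(Re^it)|dt = log|f(0)| + sum_{|a_k|<R} log(R/|a_k|)
Step 1: f(0) = (-4) * 2 * 4 = -32
Step 2: log|f(0)| = log|4| + log|-2| + log|-4| = 3.4657
Step 3: Zeros inside |z| < 5: 4, -2, -4
Step 4: Jensen sum = log(5/4) + log(5/2) + log(5/4) = 1.3626
Step 5: n(R) = number of terms in the Jensen sum = count of zeros inside |z| < 5 = 3

3


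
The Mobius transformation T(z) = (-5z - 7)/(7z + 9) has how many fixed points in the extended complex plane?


Step 1: Fixed points satisfy T(z) = z
Step 2: 7z^2 + 14z + 7 = 0
Step 3: Discriminant = 14^2 - 4*7*7 = 0
Step 4: Number of fixed points = 1

1


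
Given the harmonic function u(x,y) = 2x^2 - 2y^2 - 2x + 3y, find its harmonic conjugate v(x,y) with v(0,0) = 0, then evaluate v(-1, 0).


Step 1: v_x = -u_y = 4y - 3
Step 2: v_y = u_x = 4x - 2
Step 3: v = 4xy - 3x - 2y + C
Step 4: v(0,0) = 0 => C = 0
Step 5: v(-1, 0) = 3

3


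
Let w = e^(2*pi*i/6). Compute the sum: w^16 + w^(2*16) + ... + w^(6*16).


Step 1: The sum sum_{j=1}^{n} w^(k*j) equals n if n | k, else 0.
Step 2: Here n = 6, k = 16
Step 3: Does n divide k? 6 | 16 -> False
Step 4: Sum = 0

0


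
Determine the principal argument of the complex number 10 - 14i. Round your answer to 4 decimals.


Step 1: z = 10 - 14i
Step 2: arg(z) = atan2(-14, 10)
Step 3: arg(z) = -0.9505

-0.9505


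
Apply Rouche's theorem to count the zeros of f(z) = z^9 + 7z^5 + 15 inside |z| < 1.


Step 1: On |z| = 1 the three terms have sizes |z^9| = 1^9 = 1, |7z^5| = 7*1^5 = 7, |15| = 15
Step 2: The dominant term is g(z) = 15; let h(z) = z^9 + 7z^5 so f = g + h
Step 3: On |z| = 1: |g| = 15 and |h| <= 1 + 7 = 8
Step 4: Since 15 > 8, |h| < |g| on |z| = 1, so by Rouche f has the same number of zeros as g inside |z| < 1
Step 5: g(z) = 15 is a nonzero constant with no zeros inside |z| < 1. Answer = 0

0


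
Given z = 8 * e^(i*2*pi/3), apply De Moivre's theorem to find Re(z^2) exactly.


Step 1: By De Moivre's theorem, z^2 = 8^2 * e^(i*2*2*pi/3) = 64 * (cos(4*pi/3) + i*sin(4*pi/3))
Step 2: |z|^2 = 8^2 = 64
Step 3: The angle 4*pi/3 already lies in [0, 2*pi)
Step 4: cos(4*pi/3) = -1/2
Step 5: Re(z^2) = 64 * (-1/2) = -32

-32
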